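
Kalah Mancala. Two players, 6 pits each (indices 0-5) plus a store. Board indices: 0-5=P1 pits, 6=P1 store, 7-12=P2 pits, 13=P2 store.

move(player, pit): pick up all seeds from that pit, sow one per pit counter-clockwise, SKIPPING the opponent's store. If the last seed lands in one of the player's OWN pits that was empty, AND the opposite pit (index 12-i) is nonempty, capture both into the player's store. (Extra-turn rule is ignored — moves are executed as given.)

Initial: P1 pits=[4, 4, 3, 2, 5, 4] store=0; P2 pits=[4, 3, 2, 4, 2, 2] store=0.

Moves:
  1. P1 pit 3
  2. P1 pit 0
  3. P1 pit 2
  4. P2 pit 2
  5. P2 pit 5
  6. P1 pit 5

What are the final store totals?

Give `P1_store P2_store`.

Answer: 2 1

Derivation:
Move 1: P1 pit3 -> P1=[4,4,3,0,6,5](0) P2=[4,3,2,4,2,2](0)
Move 2: P1 pit0 -> P1=[0,5,4,1,7,5](0) P2=[4,3,2,4,2,2](0)
Move 3: P1 pit2 -> P1=[0,5,0,2,8,6](1) P2=[4,3,2,4,2,2](0)
Move 4: P2 pit2 -> P1=[0,5,0,2,8,6](1) P2=[4,3,0,5,3,2](0)
Move 5: P2 pit5 -> P1=[1,5,0,2,8,6](1) P2=[4,3,0,5,3,0](1)
Move 6: P1 pit5 -> P1=[1,5,0,2,8,0](2) P2=[5,4,1,6,4,0](1)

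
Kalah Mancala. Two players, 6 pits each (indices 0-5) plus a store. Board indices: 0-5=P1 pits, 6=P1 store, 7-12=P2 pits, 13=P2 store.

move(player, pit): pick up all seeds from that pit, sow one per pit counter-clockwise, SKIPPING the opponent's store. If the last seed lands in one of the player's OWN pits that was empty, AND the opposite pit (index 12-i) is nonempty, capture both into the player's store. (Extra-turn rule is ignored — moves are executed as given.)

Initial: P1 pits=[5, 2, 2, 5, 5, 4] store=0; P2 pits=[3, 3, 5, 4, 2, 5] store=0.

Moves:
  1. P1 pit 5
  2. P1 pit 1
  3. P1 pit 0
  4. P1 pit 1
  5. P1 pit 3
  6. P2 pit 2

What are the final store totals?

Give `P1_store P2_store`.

Move 1: P1 pit5 -> P1=[5,2,2,5,5,0](1) P2=[4,4,6,4,2,5](0)
Move 2: P1 pit1 -> P1=[5,0,3,6,5,0](1) P2=[4,4,6,4,2,5](0)
Move 3: P1 pit0 -> P1=[0,1,4,7,6,0](6) P2=[0,4,6,4,2,5](0)
Move 4: P1 pit1 -> P1=[0,0,5,7,6,0](6) P2=[0,4,6,4,2,5](0)
Move 5: P1 pit3 -> P1=[0,0,5,0,7,1](7) P2=[1,5,7,5,2,5](0)
Move 6: P2 pit2 -> P1=[1,1,6,0,7,1](7) P2=[1,5,0,6,3,6](1)

Answer: 7 1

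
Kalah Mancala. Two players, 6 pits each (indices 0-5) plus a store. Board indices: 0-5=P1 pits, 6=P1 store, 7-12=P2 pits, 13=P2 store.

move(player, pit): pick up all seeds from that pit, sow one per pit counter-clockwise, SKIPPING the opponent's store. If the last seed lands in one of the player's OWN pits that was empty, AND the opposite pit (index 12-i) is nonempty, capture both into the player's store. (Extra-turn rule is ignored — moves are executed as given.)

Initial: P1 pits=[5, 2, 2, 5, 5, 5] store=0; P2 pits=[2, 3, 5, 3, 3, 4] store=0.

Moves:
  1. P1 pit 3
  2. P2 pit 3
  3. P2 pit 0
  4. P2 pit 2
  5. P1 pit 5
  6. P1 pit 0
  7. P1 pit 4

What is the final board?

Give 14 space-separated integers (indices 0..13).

Answer: 0 4 1 1 0 2 4 2 7 2 3 7 6 5

Derivation:
Move 1: P1 pit3 -> P1=[5,2,2,0,6,6](1) P2=[3,4,5,3,3,4](0)
Move 2: P2 pit3 -> P1=[5,2,2,0,6,6](1) P2=[3,4,5,0,4,5](1)
Move 3: P2 pit0 -> P1=[5,2,0,0,6,6](1) P2=[0,5,6,0,4,5](4)
Move 4: P2 pit2 -> P1=[6,3,0,0,6,6](1) P2=[0,5,0,1,5,6](5)
Move 5: P1 pit5 -> P1=[6,3,0,0,6,0](2) P2=[1,6,1,2,6,6](5)
Move 6: P1 pit0 -> P1=[0,4,1,1,7,1](3) P2=[1,6,1,2,6,6](5)
Move 7: P1 pit4 -> P1=[0,4,1,1,0,2](4) P2=[2,7,2,3,7,6](5)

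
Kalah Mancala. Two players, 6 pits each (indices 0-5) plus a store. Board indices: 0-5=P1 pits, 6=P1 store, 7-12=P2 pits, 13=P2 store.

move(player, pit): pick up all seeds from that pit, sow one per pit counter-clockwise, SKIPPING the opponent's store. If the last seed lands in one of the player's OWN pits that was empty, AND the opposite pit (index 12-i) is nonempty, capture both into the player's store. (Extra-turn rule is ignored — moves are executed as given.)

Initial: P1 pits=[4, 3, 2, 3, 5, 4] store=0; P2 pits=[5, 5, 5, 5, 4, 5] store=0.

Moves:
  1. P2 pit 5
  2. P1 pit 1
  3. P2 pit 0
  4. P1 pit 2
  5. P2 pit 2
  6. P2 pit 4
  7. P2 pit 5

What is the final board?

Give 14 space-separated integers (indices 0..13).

Answer: 3 2 1 7 7 6 1 0 6 0 7 0 0 10

Derivation:
Move 1: P2 pit5 -> P1=[5,4,3,4,5,4](0) P2=[5,5,5,5,4,0](1)
Move 2: P1 pit1 -> P1=[5,0,4,5,6,5](0) P2=[5,5,5,5,4,0](1)
Move 3: P2 pit0 -> P1=[0,0,4,5,6,5](0) P2=[0,6,6,6,5,0](7)
Move 4: P1 pit2 -> P1=[0,0,0,6,7,6](1) P2=[0,6,6,6,5,0](7)
Move 5: P2 pit2 -> P1=[1,1,0,6,7,6](1) P2=[0,6,0,7,6,1](8)
Move 6: P2 pit4 -> P1=[2,2,1,7,7,6](1) P2=[0,6,0,7,0,2](9)
Move 7: P2 pit5 -> P1=[3,2,1,7,7,6](1) P2=[0,6,0,7,0,0](10)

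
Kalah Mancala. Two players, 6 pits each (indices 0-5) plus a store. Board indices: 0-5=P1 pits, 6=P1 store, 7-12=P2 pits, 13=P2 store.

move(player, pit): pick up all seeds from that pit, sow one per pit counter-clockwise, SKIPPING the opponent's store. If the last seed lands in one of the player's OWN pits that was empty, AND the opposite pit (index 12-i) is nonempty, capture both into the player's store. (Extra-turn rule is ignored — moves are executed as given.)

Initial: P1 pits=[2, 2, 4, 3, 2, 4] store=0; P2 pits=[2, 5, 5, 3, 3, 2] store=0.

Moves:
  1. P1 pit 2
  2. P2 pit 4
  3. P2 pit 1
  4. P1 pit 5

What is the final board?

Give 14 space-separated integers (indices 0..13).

Answer: 3 2 0 4 3 0 2 3 1 7 5 1 4 2

Derivation:
Move 1: P1 pit2 -> P1=[2,2,0,4,3,5](1) P2=[2,5,5,3,3,2](0)
Move 2: P2 pit4 -> P1=[3,2,0,4,3,5](1) P2=[2,5,5,3,0,3](1)
Move 3: P2 pit1 -> P1=[3,2,0,4,3,5](1) P2=[2,0,6,4,1,4](2)
Move 4: P1 pit5 -> P1=[3,2,0,4,3,0](2) P2=[3,1,7,5,1,4](2)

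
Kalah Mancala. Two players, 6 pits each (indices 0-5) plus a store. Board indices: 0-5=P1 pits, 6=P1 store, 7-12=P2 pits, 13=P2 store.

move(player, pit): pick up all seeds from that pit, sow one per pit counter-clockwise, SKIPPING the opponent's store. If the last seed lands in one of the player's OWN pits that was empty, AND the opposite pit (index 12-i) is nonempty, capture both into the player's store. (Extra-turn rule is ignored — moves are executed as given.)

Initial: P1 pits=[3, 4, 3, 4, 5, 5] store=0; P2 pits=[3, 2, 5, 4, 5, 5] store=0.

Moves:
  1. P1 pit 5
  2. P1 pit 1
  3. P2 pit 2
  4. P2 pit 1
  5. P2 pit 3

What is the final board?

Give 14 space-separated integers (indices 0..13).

Answer: 5 2 5 6 6 0 6 0 0 1 0 8 7 2

Derivation:
Move 1: P1 pit5 -> P1=[3,4,3,4,5,0](1) P2=[4,3,6,5,5,5](0)
Move 2: P1 pit1 -> P1=[3,0,4,5,6,0](6) P2=[0,3,6,5,5,5](0)
Move 3: P2 pit2 -> P1=[4,1,4,5,6,0](6) P2=[0,3,0,6,6,6](1)
Move 4: P2 pit1 -> P1=[4,1,4,5,6,0](6) P2=[0,0,1,7,7,6](1)
Move 5: P2 pit3 -> P1=[5,2,5,6,6,0](6) P2=[0,0,1,0,8,7](2)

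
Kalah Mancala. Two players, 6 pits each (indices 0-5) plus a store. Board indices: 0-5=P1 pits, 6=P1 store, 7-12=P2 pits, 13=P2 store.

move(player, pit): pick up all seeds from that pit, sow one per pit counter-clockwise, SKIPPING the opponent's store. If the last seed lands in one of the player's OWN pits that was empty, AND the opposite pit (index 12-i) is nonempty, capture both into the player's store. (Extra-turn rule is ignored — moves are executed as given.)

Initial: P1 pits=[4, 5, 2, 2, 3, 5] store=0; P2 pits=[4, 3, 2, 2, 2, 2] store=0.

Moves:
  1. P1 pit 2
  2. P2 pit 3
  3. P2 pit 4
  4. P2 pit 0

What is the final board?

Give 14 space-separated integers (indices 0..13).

Answer: 5 0 0 3 4 5 0 0 4 3 1 0 4 7

Derivation:
Move 1: P1 pit2 -> P1=[4,5,0,3,4,5](0) P2=[4,3,2,2,2,2](0)
Move 2: P2 pit3 -> P1=[4,5,0,3,4,5](0) P2=[4,3,2,0,3,3](0)
Move 3: P2 pit4 -> P1=[5,5,0,3,4,5](0) P2=[4,3,2,0,0,4](1)
Move 4: P2 pit0 -> P1=[5,0,0,3,4,5](0) P2=[0,4,3,1,0,4](7)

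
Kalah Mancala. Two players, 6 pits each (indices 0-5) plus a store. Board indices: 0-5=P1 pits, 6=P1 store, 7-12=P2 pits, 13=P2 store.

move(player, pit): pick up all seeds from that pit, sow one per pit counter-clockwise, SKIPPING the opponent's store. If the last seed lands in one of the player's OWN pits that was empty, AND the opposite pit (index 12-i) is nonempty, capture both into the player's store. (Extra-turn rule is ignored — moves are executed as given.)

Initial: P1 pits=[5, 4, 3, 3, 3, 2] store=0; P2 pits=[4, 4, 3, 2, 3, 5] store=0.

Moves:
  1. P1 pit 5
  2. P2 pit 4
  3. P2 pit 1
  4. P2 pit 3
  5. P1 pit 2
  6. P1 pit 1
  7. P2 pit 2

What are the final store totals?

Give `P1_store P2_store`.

Answer: 7 3

Derivation:
Move 1: P1 pit5 -> P1=[5,4,3,3,3,0](1) P2=[5,4,3,2,3,5](0)
Move 2: P2 pit4 -> P1=[6,4,3,3,3,0](1) P2=[5,4,3,2,0,6](1)
Move 3: P2 pit1 -> P1=[6,4,3,3,3,0](1) P2=[5,0,4,3,1,7](1)
Move 4: P2 pit3 -> P1=[6,4,3,3,3,0](1) P2=[5,0,4,0,2,8](2)
Move 5: P1 pit2 -> P1=[6,4,0,4,4,0](7) P2=[0,0,4,0,2,8](2)
Move 6: P1 pit1 -> P1=[6,0,1,5,5,1](7) P2=[0,0,4,0,2,8](2)
Move 7: P2 pit2 -> P1=[6,0,1,5,5,1](7) P2=[0,0,0,1,3,9](3)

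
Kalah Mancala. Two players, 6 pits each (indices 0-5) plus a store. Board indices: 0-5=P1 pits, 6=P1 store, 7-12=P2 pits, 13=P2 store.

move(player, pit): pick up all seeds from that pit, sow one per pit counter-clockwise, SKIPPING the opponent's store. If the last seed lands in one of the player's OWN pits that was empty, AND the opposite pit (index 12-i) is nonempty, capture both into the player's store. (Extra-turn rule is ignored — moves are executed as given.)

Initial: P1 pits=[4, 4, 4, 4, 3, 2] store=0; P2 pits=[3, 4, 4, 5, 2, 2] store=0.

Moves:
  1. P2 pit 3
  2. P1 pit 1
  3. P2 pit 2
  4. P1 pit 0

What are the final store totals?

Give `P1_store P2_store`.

Answer: 1 2

Derivation:
Move 1: P2 pit3 -> P1=[5,5,4,4,3,2](0) P2=[3,4,4,0,3,3](1)
Move 2: P1 pit1 -> P1=[5,0,5,5,4,3](1) P2=[3,4,4,0,3,3](1)
Move 3: P2 pit2 -> P1=[5,0,5,5,4,3](1) P2=[3,4,0,1,4,4](2)
Move 4: P1 pit0 -> P1=[0,1,6,6,5,4](1) P2=[3,4,0,1,4,4](2)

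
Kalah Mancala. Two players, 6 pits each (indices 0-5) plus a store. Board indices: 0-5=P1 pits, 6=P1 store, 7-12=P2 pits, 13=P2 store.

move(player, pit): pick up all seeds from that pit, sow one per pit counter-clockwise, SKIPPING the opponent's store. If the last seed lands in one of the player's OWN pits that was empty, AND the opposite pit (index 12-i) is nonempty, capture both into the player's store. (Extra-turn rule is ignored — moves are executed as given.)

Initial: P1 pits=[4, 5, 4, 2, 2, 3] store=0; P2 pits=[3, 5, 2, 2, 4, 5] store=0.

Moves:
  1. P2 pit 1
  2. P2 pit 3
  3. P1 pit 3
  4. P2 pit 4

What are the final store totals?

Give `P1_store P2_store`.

Answer: 0 3

Derivation:
Move 1: P2 pit1 -> P1=[4,5,4,2,2,3](0) P2=[3,0,3,3,5,6](1)
Move 2: P2 pit3 -> P1=[4,5,4,2,2,3](0) P2=[3,0,3,0,6,7](2)
Move 3: P1 pit3 -> P1=[4,5,4,0,3,4](0) P2=[3,0,3,0,6,7](2)
Move 4: P2 pit4 -> P1=[5,6,5,1,3,4](0) P2=[3,0,3,0,0,8](3)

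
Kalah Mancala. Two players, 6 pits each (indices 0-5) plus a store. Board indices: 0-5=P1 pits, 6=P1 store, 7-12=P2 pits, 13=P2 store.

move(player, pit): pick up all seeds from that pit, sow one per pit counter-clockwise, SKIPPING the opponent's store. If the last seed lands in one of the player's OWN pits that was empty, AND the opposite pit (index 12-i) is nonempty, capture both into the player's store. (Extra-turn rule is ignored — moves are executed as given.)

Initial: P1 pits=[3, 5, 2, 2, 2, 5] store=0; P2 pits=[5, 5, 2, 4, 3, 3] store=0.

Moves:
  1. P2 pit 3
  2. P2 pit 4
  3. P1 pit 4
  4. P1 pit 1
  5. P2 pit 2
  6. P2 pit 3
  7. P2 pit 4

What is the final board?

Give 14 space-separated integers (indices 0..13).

Answer: 5 0 3 3 1 7 2 6 5 0 0 0 6 3

Derivation:
Move 1: P2 pit3 -> P1=[4,5,2,2,2,5](0) P2=[5,5,2,0,4,4](1)
Move 2: P2 pit4 -> P1=[5,6,2,2,2,5](0) P2=[5,5,2,0,0,5](2)
Move 3: P1 pit4 -> P1=[5,6,2,2,0,6](1) P2=[5,5,2,0,0,5](2)
Move 4: P1 pit1 -> P1=[5,0,3,3,1,7](2) P2=[6,5,2,0,0,5](2)
Move 5: P2 pit2 -> P1=[5,0,3,3,1,7](2) P2=[6,5,0,1,1,5](2)
Move 6: P2 pit3 -> P1=[5,0,3,3,1,7](2) P2=[6,5,0,0,2,5](2)
Move 7: P2 pit4 -> P1=[5,0,3,3,1,7](2) P2=[6,5,0,0,0,6](3)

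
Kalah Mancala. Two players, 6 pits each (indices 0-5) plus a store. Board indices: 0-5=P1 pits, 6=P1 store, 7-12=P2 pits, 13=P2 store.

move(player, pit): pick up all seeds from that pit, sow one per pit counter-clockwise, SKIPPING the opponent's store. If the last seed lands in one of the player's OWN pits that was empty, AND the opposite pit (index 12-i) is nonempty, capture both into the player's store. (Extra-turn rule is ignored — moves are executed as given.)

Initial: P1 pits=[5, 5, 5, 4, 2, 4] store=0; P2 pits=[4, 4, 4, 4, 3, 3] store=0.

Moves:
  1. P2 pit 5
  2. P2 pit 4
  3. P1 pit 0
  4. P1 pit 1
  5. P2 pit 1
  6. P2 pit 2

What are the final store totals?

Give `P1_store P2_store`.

Answer: 2 4

Derivation:
Move 1: P2 pit5 -> P1=[6,6,5,4,2,4](0) P2=[4,4,4,4,3,0](1)
Move 2: P2 pit4 -> P1=[7,6,5,4,2,4](0) P2=[4,4,4,4,0,1](2)
Move 3: P1 pit0 -> P1=[0,7,6,5,3,5](1) P2=[5,4,4,4,0,1](2)
Move 4: P1 pit1 -> P1=[0,0,7,6,4,6](2) P2=[6,5,4,4,0,1](2)
Move 5: P2 pit1 -> P1=[0,0,7,6,4,6](2) P2=[6,0,5,5,1,2](3)
Move 6: P2 pit2 -> P1=[1,0,7,6,4,6](2) P2=[6,0,0,6,2,3](4)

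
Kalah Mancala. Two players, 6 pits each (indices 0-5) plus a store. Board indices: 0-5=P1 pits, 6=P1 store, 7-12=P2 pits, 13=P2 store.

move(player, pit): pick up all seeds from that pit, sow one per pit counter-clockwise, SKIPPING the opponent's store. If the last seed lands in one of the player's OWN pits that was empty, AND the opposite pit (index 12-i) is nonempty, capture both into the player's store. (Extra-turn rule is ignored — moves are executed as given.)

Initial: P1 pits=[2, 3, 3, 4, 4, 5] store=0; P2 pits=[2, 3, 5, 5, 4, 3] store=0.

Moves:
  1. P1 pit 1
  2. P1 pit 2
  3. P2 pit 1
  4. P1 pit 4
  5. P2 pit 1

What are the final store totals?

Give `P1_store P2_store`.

Answer: 2 0

Derivation:
Move 1: P1 pit1 -> P1=[2,0,4,5,5,5](0) P2=[2,3,5,5,4,3](0)
Move 2: P1 pit2 -> P1=[2,0,0,6,6,6](1) P2=[2,3,5,5,4,3](0)
Move 3: P2 pit1 -> P1=[2,0,0,6,6,6](1) P2=[2,0,6,6,5,3](0)
Move 4: P1 pit4 -> P1=[2,0,0,6,0,7](2) P2=[3,1,7,7,5,3](0)
Move 5: P2 pit1 -> P1=[2,0,0,6,0,7](2) P2=[3,0,8,7,5,3](0)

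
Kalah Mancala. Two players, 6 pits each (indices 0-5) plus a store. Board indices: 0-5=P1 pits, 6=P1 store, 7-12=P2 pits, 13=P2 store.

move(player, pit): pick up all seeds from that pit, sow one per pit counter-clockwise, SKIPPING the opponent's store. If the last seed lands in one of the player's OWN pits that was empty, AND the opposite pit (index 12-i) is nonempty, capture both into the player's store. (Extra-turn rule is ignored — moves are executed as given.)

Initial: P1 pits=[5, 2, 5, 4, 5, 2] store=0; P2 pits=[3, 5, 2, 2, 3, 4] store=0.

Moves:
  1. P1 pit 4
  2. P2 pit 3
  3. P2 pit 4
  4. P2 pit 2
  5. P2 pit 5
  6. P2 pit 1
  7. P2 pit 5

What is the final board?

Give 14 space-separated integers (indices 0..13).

Move 1: P1 pit4 -> P1=[5,2,5,4,0,3](1) P2=[4,6,3,2,3,4](0)
Move 2: P2 pit3 -> P1=[5,2,5,4,0,3](1) P2=[4,6,3,0,4,5](0)
Move 3: P2 pit4 -> P1=[6,3,5,4,0,3](1) P2=[4,6,3,0,0,6](1)
Move 4: P2 pit2 -> P1=[6,3,5,4,0,3](1) P2=[4,6,0,1,1,7](1)
Move 5: P2 pit5 -> P1=[7,4,6,5,1,4](1) P2=[4,6,0,1,1,0](2)
Move 6: P2 pit1 -> P1=[8,4,6,5,1,4](1) P2=[4,0,1,2,2,1](3)
Move 7: P2 pit5 -> P1=[8,4,6,5,1,4](1) P2=[4,0,1,2,2,0](4)

Answer: 8 4 6 5 1 4 1 4 0 1 2 2 0 4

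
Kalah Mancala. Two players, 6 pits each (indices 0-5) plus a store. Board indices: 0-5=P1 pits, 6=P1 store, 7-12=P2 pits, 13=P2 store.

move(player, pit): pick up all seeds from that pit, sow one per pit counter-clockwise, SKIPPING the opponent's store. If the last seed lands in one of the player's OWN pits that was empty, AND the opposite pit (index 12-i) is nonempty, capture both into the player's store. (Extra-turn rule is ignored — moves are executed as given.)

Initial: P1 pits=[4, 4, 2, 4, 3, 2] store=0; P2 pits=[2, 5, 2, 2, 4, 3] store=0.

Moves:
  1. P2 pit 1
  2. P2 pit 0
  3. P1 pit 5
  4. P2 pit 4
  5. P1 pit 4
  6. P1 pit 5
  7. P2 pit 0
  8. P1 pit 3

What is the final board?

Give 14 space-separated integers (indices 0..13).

Move 1: P2 pit1 -> P1=[4,4,2,4,3,2](0) P2=[2,0,3,3,5,4](1)
Move 2: P2 pit0 -> P1=[4,4,2,4,3,2](0) P2=[0,1,4,3,5,4](1)
Move 3: P1 pit5 -> P1=[4,4,2,4,3,0](1) P2=[1,1,4,3,5,4](1)
Move 4: P2 pit4 -> P1=[5,5,3,4,3,0](1) P2=[1,1,4,3,0,5](2)
Move 5: P1 pit4 -> P1=[5,5,3,4,0,1](2) P2=[2,1,4,3,0,5](2)
Move 6: P1 pit5 -> P1=[5,5,3,4,0,0](3) P2=[2,1,4,3,0,5](2)
Move 7: P2 pit0 -> P1=[5,5,3,4,0,0](3) P2=[0,2,5,3,0,5](2)
Move 8: P1 pit3 -> P1=[5,5,3,0,1,1](4) P2=[1,2,5,3,0,5](2)

Answer: 5 5 3 0 1 1 4 1 2 5 3 0 5 2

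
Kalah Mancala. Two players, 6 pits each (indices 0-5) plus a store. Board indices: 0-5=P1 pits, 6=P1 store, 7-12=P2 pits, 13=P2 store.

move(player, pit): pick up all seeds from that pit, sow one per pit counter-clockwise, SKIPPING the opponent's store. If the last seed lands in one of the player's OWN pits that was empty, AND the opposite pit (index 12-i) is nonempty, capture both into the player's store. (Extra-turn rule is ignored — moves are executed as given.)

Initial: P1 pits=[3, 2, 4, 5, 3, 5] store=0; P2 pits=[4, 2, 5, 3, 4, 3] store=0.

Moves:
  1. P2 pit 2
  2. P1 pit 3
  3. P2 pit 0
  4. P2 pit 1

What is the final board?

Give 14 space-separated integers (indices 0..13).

Answer: 4 2 4 0 4 6 1 0 0 2 6 7 6 1

Derivation:
Move 1: P2 pit2 -> P1=[4,2,4,5,3,5](0) P2=[4,2,0,4,5,4](1)
Move 2: P1 pit3 -> P1=[4,2,4,0,4,6](1) P2=[5,3,0,4,5,4](1)
Move 3: P2 pit0 -> P1=[4,2,4,0,4,6](1) P2=[0,4,1,5,6,5](1)
Move 4: P2 pit1 -> P1=[4,2,4,0,4,6](1) P2=[0,0,2,6,7,6](1)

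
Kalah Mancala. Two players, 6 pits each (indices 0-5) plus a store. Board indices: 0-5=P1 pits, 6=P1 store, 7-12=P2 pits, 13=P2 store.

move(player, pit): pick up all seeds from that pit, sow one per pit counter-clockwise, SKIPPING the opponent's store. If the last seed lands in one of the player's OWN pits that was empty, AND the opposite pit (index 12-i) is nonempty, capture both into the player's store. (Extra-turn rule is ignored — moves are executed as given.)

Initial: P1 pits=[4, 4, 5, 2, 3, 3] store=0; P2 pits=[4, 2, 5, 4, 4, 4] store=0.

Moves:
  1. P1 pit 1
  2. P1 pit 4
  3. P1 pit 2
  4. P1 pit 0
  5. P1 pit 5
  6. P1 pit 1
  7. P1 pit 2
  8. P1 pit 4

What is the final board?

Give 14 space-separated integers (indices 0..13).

Answer: 0 0 0 6 0 1 4 8 5 6 5 5 4 0

Derivation:
Move 1: P1 pit1 -> P1=[4,0,6,3,4,4](0) P2=[4,2,5,4,4,4](0)
Move 2: P1 pit4 -> P1=[4,0,6,3,0,5](1) P2=[5,3,5,4,4,4](0)
Move 3: P1 pit2 -> P1=[4,0,0,4,1,6](2) P2=[6,4,5,4,4,4](0)
Move 4: P1 pit0 -> P1=[0,1,1,5,2,6](2) P2=[6,4,5,4,4,4](0)
Move 5: P1 pit5 -> P1=[0,1,1,5,2,0](3) P2=[7,5,6,5,5,4](0)
Move 6: P1 pit1 -> P1=[0,0,2,5,2,0](3) P2=[7,5,6,5,5,4](0)
Move 7: P1 pit2 -> P1=[0,0,0,6,3,0](3) P2=[7,5,6,5,5,4](0)
Move 8: P1 pit4 -> P1=[0,0,0,6,0,1](4) P2=[8,5,6,5,5,4](0)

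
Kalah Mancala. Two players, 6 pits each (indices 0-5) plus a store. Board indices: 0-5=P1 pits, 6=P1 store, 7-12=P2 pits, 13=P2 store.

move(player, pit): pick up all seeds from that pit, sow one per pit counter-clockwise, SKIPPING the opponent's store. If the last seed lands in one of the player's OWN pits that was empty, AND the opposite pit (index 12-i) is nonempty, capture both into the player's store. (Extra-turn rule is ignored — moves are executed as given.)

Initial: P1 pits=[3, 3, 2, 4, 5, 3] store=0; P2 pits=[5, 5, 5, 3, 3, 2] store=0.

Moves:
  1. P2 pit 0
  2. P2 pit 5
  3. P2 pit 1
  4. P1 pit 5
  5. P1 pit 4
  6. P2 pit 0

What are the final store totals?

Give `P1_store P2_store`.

Move 1: P2 pit0 -> P1=[3,3,2,4,5,3](0) P2=[0,6,6,4,4,3](0)
Move 2: P2 pit5 -> P1=[4,4,2,4,5,3](0) P2=[0,6,6,4,4,0](1)
Move 3: P2 pit1 -> P1=[5,4,2,4,5,3](0) P2=[0,0,7,5,5,1](2)
Move 4: P1 pit5 -> P1=[5,4,2,4,5,0](1) P2=[1,1,7,5,5,1](2)
Move 5: P1 pit4 -> P1=[5,4,2,4,0,1](2) P2=[2,2,8,5,5,1](2)
Move 6: P2 pit0 -> P1=[5,4,2,4,0,1](2) P2=[0,3,9,5,5,1](2)

Answer: 2 2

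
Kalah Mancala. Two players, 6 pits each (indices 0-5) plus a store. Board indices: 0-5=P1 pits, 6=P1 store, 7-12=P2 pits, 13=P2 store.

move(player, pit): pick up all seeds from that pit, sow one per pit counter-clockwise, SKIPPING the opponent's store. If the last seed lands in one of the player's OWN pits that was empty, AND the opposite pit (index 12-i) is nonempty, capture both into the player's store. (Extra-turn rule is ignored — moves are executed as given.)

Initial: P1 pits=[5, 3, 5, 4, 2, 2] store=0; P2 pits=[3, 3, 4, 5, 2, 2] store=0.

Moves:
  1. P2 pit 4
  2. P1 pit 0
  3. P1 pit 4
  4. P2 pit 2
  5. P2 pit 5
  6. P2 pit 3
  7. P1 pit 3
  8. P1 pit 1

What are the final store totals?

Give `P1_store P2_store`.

Move 1: P2 pit4 -> P1=[5,3,5,4,2,2](0) P2=[3,3,4,5,0,3](1)
Move 2: P1 pit0 -> P1=[0,4,6,5,3,3](0) P2=[3,3,4,5,0,3](1)
Move 3: P1 pit4 -> P1=[0,4,6,5,0,4](1) P2=[4,3,4,5,0,3](1)
Move 4: P2 pit2 -> P1=[0,4,6,5,0,4](1) P2=[4,3,0,6,1,4](2)
Move 5: P2 pit5 -> P1=[1,5,7,5,0,4](1) P2=[4,3,0,6,1,0](3)
Move 6: P2 pit3 -> P1=[2,6,8,5,0,4](1) P2=[4,3,0,0,2,1](4)
Move 7: P1 pit3 -> P1=[2,6,8,0,1,5](2) P2=[5,4,0,0,2,1](4)
Move 8: P1 pit1 -> P1=[2,0,9,1,2,6](3) P2=[6,4,0,0,2,1](4)

Answer: 3 4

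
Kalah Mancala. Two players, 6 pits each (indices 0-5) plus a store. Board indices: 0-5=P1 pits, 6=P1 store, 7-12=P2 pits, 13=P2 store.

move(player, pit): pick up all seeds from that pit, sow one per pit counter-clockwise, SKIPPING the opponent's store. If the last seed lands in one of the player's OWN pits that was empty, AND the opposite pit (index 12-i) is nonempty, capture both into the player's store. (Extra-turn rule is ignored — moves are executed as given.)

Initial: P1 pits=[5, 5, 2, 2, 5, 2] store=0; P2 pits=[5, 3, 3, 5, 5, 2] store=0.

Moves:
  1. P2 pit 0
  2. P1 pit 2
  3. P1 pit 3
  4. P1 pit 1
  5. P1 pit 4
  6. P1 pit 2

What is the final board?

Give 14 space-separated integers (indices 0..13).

Move 1: P2 pit0 -> P1=[5,5,2,2,5,2](0) P2=[0,4,4,6,6,3](0)
Move 2: P1 pit2 -> P1=[5,5,0,3,6,2](0) P2=[0,4,4,6,6,3](0)
Move 3: P1 pit3 -> P1=[5,5,0,0,7,3](1) P2=[0,4,4,6,6,3](0)
Move 4: P1 pit1 -> P1=[5,0,1,1,8,4](2) P2=[0,4,4,6,6,3](0)
Move 5: P1 pit4 -> P1=[5,0,1,1,0,5](3) P2=[1,5,5,7,7,4](0)
Move 6: P1 pit2 -> P1=[5,0,0,2,0,5](3) P2=[1,5,5,7,7,4](0)

Answer: 5 0 0 2 0 5 3 1 5 5 7 7 4 0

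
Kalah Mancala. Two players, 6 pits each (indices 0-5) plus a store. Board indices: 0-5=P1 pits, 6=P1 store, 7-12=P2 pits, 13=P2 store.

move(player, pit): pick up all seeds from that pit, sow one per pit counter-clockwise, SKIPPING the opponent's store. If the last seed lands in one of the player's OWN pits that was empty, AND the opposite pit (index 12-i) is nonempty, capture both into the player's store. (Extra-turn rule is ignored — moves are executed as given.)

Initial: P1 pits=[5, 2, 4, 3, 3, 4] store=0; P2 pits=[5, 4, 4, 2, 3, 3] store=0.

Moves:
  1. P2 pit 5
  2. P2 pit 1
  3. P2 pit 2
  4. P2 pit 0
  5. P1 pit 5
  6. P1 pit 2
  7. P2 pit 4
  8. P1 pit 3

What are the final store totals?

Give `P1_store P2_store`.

Answer: 3 10

Derivation:
Move 1: P2 pit5 -> P1=[6,3,4,3,3,4](0) P2=[5,4,4,2,3,0](1)
Move 2: P2 pit1 -> P1=[0,3,4,3,3,4](0) P2=[5,0,5,3,4,0](8)
Move 3: P2 pit2 -> P1=[1,3,4,3,3,4](0) P2=[5,0,0,4,5,1](9)
Move 4: P2 pit0 -> P1=[1,3,4,3,3,4](0) P2=[0,1,1,5,6,2](9)
Move 5: P1 pit5 -> P1=[1,3,4,3,3,0](1) P2=[1,2,2,5,6,2](9)
Move 6: P1 pit2 -> P1=[1,3,0,4,4,1](2) P2=[1,2,2,5,6,2](9)
Move 7: P2 pit4 -> P1=[2,4,1,5,4,1](2) P2=[1,2,2,5,0,3](10)
Move 8: P1 pit3 -> P1=[2,4,1,0,5,2](3) P2=[2,3,2,5,0,3](10)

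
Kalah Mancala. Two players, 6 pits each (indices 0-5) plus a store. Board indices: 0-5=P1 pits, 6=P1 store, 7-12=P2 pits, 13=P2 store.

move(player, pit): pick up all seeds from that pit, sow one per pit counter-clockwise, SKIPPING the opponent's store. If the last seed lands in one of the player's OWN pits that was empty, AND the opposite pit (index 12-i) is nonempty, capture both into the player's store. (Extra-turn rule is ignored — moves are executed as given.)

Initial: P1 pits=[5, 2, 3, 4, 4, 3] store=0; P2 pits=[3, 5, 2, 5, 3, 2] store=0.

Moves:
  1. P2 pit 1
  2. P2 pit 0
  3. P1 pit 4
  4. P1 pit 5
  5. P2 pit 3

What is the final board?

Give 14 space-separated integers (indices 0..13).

Answer: 6 3 4 5 0 0 2 2 3 5 0 5 4 2

Derivation:
Move 1: P2 pit1 -> P1=[5,2,3,4,4,3](0) P2=[3,0,3,6,4,3](1)
Move 2: P2 pit0 -> P1=[5,2,3,4,4,3](0) P2=[0,1,4,7,4,3](1)
Move 3: P1 pit4 -> P1=[5,2,3,4,0,4](1) P2=[1,2,4,7,4,3](1)
Move 4: P1 pit5 -> P1=[5,2,3,4,0,0](2) P2=[2,3,5,7,4,3](1)
Move 5: P2 pit3 -> P1=[6,3,4,5,0,0](2) P2=[2,3,5,0,5,4](2)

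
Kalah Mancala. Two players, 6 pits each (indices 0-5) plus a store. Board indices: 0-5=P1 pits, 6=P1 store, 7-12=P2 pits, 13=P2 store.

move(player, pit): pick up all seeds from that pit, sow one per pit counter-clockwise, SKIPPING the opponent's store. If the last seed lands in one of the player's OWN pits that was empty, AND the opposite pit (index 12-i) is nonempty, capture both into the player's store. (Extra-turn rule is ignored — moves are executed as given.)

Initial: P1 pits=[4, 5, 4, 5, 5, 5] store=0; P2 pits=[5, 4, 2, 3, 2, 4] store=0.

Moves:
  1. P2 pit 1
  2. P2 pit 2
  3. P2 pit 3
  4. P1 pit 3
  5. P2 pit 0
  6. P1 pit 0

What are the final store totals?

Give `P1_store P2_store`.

Answer: 1 2

Derivation:
Move 1: P2 pit1 -> P1=[4,5,4,5,5,5](0) P2=[5,0,3,4,3,5](0)
Move 2: P2 pit2 -> P1=[4,5,4,5,5,5](0) P2=[5,0,0,5,4,6](0)
Move 3: P2 pit3 -> P1=[5,6,4,5,5,5](0) P2=[5,0,0,0,5,7](1)
Move 4: P1 pit3 -> P1=[5,6,4,0,6,6](1) P2=[6,1,0,0,5,7](1)
Move 5: P2 pit0 -> P1=[5,6,4,0,6,6](1) P2=[0,2,1,1,6,8](2)
Move 6: P1 pit0 -> P1=[0,7,5,1,7,7](1) P2=[0,2,1,1,6,8](2)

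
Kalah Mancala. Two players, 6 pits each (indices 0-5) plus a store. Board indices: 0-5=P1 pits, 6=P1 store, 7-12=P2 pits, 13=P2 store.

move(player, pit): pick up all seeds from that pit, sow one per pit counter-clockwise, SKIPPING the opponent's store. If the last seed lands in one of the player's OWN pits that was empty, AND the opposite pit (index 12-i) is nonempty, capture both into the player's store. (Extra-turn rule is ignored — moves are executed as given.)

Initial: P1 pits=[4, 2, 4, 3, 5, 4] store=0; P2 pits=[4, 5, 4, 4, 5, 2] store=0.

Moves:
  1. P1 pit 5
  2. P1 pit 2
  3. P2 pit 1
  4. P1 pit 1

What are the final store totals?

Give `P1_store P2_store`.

Move 1: P1 pit5 -> P1=[4,2,4,3,5,0](1) P2=[5,6,5,4,5,2](0)
Move 2: P1 pit2 -> P1=[4,2,0,4,6,1](2) P2=[5,6,5,4,5,2](0)
Move 3: P2 pit1 -> P1=[5,2,0,4,6,1](2) P2=[5,0,6,5,6,3](1)
Move 4: P1 pit1 -> P1=[5,0,1,5,6,1](2) P2=[5,0,6,5,6,3](1)

Answer: 2 1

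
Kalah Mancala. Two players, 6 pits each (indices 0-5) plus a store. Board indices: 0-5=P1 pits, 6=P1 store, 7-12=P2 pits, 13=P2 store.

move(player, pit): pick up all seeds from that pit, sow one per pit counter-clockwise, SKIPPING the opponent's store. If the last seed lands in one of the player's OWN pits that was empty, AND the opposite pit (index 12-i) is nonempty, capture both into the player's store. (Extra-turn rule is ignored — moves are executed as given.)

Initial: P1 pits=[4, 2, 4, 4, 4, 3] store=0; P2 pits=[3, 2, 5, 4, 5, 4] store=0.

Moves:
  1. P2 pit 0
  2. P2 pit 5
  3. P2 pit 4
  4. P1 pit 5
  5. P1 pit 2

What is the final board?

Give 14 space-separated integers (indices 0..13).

Move 1: P2 pit0 -> P1=[4,2,4,4,4,3](0) P2=[0,3,6,5,5,4](0)
Move 2: P2 pit5 -> P1=[5,3,5,4,4,3](0) P2=[0,3,6,5,5,0](1)
Move 3: P2 pit4 -> P1=[6,4,6,4,4,3](0) P2=[0,3,6,5,0,1](2)
Move 4: P1 pit5 -> P1=[6,4,6,4,4,0](1) P2=[1,4,6,5,0,1](2)
Move 5: P1 pit2 -> P1=[6,4,0,5,5,1](2) P2=[2,5,6,5,0,1](2)

Answer: 6 4 0 5 5 1 2 2 5 6 5 0 1 2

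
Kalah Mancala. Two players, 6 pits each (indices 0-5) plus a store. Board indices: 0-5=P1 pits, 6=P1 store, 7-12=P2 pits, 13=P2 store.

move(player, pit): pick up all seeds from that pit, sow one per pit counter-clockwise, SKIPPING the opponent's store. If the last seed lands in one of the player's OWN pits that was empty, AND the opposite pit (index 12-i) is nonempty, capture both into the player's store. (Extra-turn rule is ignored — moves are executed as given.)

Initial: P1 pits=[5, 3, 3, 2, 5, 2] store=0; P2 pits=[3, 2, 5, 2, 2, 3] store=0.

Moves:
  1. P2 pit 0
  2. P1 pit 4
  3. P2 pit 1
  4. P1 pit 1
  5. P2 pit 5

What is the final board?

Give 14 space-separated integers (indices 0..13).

Answer: 6 1 5 3 1 3 1 1 0 8 4 3 0 1

Derivation:
Move 1: P2 pit0 -> P1=[5,3,3,2,5,2](0) P2=[0,3,6,3,2,3](0)
Move 2: P1 pit4 -> P1=[5,3,3,2,0,3](1) P2=[1,4,7,3,2,3](0)
Move 3: P2 pit1 -> P1=[5,3,3,2,0,3](1) P2=[1,0,8,4,3,4](0)
Move 4: P1 pit1 -> P1=[5,0,4,3,1,3](1) P2=[1,0,8,4,3,4](0)
Move 5: P2 pit5 -> P1=[6,1,5,3,1,3](1) P2=[1,0,8,4,3,0](1)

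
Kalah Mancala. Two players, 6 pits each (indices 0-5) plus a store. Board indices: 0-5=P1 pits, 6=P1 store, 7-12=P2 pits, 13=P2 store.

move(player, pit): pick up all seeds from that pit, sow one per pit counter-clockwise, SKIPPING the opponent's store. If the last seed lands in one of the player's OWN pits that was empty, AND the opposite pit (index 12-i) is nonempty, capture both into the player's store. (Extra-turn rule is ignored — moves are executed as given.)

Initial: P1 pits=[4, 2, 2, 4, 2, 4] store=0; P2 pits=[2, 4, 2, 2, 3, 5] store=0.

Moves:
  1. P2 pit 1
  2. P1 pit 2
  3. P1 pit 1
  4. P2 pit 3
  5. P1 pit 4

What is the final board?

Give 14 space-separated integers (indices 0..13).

Answer: 4 0 1 6 0 5 1 3 0 3 0 5 7 1

Derivation:
Move 1: P2 pit1 -> P1=[4,2,2,4,2,4](0) P2=[2,0,3,3,4,6](0)
Move 2: P1 pit2 -> P1=[4,2,0,5,3,4](0) P2=[2,0,3,3,4,6](0)
Move 3: P1 pit1 -> P1=[4,0,1,6,3,4](0) P2=[2,0,3,3,4,6](0)
Move 4: P2 pit3 -> P1=[4,0,1,6,3,4](0) P2=[2,0,3,0,5,7](1)
Move 5: P1 pit4 -> P1=[4,0,1,6,0,5](1) P2=[3,0,3,0,5,7](1)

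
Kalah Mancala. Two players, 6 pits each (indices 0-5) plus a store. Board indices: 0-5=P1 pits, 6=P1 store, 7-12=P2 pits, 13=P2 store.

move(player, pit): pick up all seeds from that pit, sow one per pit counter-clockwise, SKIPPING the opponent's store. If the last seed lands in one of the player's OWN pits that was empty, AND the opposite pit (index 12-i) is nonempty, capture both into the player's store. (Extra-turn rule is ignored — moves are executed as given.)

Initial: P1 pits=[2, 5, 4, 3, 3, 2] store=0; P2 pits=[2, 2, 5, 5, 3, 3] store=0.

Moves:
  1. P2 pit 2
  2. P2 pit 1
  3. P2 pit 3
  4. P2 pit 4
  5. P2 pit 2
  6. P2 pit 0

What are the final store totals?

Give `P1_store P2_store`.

Answer: 0 15

Derivation:
Move 1: P2 pit2 -> P1=[3,5,4,3,3,2](0) P2=[2,2,0,6,4,4](1)
Move 2: P2 pit1 -> P1=[3,5,4,3,3,2](0) P2=[2,0,1,7,4,4](1)
Move 3: P2 pit3 -> P1=[4,6,5,4,3,2](0) P2=[2,0,1,0,5,5](2)
Move 4: P2 pit4 -> P1=[5,7,6,4,3,2](0) P2=[2,0,1,0,0,6](3)
Move 5: P2 pit2 -> P1=[5,7,0,4,3,2](0) P2=[2,0,0,0,0,6](10)
Move 6: P2 pit0 -> P1=[5,7,0,0,3,2](0) P2=[0,1,0,0,0,6](15)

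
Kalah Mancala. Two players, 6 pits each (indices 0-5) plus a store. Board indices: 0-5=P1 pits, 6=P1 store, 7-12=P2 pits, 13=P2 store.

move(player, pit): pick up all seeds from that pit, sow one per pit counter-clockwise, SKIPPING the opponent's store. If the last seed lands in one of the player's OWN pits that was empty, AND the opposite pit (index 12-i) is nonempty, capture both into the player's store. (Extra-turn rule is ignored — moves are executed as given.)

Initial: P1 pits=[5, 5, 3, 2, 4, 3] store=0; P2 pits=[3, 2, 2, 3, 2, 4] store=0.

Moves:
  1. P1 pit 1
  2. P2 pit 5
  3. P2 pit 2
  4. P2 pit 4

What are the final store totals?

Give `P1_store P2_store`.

Move 1: P1 pit1 -> P1=[5,0,4,3,5,4](1) P2=[3,2,2,3,2,4](0)
Move 2: P2 pit5 -> P1=[6,1,5,3,5,4](1) P2=[3,2,2,3,2,0](1)
Move 3: P2 pit2 -> P1=[6,1,5,3,5,4](1) P2=[3,2,0,4,3,0](1)
Move 4: P2 pit4 -> P1=[7,1,5,3,5,4](1) P2=[3,2,0,4,0,1](2)

Answer: 1 2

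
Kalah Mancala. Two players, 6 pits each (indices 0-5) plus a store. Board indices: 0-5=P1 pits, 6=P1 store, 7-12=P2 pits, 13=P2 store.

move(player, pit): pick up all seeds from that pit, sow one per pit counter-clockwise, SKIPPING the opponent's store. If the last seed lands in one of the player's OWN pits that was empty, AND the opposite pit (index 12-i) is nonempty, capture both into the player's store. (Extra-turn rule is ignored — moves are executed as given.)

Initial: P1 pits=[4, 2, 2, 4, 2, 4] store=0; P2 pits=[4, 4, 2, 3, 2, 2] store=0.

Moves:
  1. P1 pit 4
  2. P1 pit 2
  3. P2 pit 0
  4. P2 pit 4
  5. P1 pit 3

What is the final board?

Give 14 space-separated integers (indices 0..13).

Answer: 5 2 0 0 1 6 7 1 2 3 4 0 3 1

Derivation:
Move 1: P1 pit4 -> P1=[4,2,2,4,0,5](1) P2=[4,4,2,3,2,2](0)
Move 2: P1 pit2 -> P1=[4,2,0,5,0,5](6) P2=[4,0,2,3,2,2](0)
Move 3: P2 pit0 -> P1=[4,2,0,5,0,5](6) P2=[0,1,3,4,3,2](0)
Move 4: P2 pit4 -> P1=[5,2,0,5,0,5](6) P2=[0,1,3,4,0,3](1)
Move 5: P1 pit3 -> P1=[5,2,0,0,1,6](7) P2=[1,2,3,4,0,3](1)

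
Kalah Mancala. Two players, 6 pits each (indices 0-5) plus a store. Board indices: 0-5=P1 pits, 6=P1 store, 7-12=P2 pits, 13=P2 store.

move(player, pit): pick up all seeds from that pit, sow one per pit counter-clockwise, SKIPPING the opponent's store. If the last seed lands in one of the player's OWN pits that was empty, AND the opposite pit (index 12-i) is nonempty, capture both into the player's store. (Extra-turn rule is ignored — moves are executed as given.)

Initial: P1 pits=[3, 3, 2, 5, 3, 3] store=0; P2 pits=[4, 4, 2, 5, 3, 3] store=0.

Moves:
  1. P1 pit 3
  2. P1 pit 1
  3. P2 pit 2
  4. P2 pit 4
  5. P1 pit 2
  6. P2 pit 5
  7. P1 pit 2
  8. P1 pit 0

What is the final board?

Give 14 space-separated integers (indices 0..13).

Move 1: P1 pit3 -> P1=[3,3,2,0,4,4](1) P2=[5,5,2,5,3,3](0)
Move 2: P1 pit1 -> P1=[3,0,3,1,5,4](1) P2=[5,5,2,5,3,3](0)
Move 3: P2 pit2 -> P1=[3,0,3,1,5,4](1) P2=[5,5,0,6,4,3](0)
Move 4: P2 pit4 -> P1=[4,1,3,1,5,4](1) P2=[5,5,0,6,0,4](1)
Move 5: P1 pit2 -> P1=[4,1,0,2,6,5](1) P2=[5,5,0,6,0,4](1)
Move 6: P2 pit5 -> P1=[5,2,1,2,6,5](1) P2=[5,5,0,6,0,0](2)
Move 7: P1 pit2 -> P1=[5,2,0,3,6,5](1) P2=[5,5,0,6,0,0](2)
Move 8: P1 pit0 -> P1=[0,3,1,4,7,6](1) P2=[5,5,0,6,0,0](2)

Answer: 0 3 1 4 7 6 1 5 5 0 6 0 0 2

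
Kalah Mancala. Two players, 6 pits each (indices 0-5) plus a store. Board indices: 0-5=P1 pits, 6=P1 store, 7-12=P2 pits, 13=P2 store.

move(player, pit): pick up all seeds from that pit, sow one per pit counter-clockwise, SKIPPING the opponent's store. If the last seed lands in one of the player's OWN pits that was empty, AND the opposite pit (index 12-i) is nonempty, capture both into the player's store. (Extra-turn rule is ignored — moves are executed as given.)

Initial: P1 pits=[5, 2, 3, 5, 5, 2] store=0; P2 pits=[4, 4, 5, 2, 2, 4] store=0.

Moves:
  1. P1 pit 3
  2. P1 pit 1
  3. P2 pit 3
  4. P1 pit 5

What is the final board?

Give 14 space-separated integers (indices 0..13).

Move 1: P1 pit3 -> P1=[5,2,3,0,6,3](1) P2=[5,5,5,2,2,4](0)
Move 2: P1 pit1 -> P1=[5,0,4,0,6,3](7) P2=[5,5,0,2,2,4](0)
Move 3: P2 pit3 -> P1=[5,0,4,0,6,3](7) P2=[5,5,0,0,3,5](0)
Move 4: P1 pit5 -> P1=[5,0,4,0,6,0](8) P2=[6,6,0,0,3,5](0)

Answer: 5 0 4 0 6 0 8 6 6 0 0 3 5 0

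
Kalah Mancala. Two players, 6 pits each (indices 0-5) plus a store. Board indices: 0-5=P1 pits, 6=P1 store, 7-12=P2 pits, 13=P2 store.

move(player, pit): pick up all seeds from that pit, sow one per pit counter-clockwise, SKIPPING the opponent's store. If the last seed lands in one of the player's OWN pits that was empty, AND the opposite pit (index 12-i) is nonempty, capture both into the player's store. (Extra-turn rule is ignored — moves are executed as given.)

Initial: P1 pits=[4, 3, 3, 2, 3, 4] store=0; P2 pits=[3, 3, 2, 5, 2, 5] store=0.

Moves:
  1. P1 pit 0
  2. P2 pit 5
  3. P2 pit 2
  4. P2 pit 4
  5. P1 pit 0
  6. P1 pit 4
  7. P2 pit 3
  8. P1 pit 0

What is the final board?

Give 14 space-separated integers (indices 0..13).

Move 1: P1 pit0 -> P1=[0,4,4,3,4,4](0) P2=[3,3,2,5,2,5](0)
Move 2: P2 pit5 -> P1=[1,5,5,4,4,4](0) P2=[3,3,2,5,2,0](1)
Move 3: P2 pit2 -> P1=[1,5,5,4,4,4](0) P2=[3,3,0,6,3,0](1)
Move 4: P2 pit4 -> P1=[2,5,5,4,4,4](0) P2=[3,3,0,6,0,1](2)
Move 5: P1 pit0 -> P1=[0,6,6,4,4,4](0) P2=[3,3,0,6,0,1](2)
Move 6: P1 pit4 -> P1=[0,6,6,4,0,5](1) P2=[4,4,0,6,0,1](2)
Move 7: P2 pit3 -> P1=[1,7,7,4,0,5](1) P2=[4,4,0,0,1,2](3)
Move 8: P1 pit0 -> P1=[0,8,7,4,0,5](1) P2=[4,4,0,0,1,2](3)

Answer: 0 8 7 4 0 5 1 4 4 0 0 1 2 3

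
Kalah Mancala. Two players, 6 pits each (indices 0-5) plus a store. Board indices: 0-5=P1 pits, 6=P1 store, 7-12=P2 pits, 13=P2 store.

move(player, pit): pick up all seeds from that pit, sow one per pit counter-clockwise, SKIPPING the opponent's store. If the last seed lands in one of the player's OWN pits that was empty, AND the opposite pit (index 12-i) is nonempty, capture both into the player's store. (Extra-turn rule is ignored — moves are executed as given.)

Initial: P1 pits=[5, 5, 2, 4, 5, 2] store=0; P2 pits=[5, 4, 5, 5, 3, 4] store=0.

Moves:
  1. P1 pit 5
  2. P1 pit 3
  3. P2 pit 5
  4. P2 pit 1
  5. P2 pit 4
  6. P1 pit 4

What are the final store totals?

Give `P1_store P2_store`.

Answer: 3 9

Derivation:
Move 1: P1 pit5 -> P1=[5,5,2,4,5,0](1) P2=[6,4,5,5,3,4](0)
Move 2: P1 pit3 -> P1=[5,5,2,0,6,1](2) P2=[7,4,5,5,3,4](0)
Move 3: P2 pit5 -> P1=[6,6,3,0,6,1](2) P2=[7,4,5,5,3,0](1)
Move 4: P2 pit1 -> P1=[0,6,3,0,6,1](2) P2=[7,0,6,6,4,0](8)
Move 5: P2 pit4 -> P1=[1,7,3,0,6,1](2) P2=[7,0,6,6,0,1](9)
Move 6: P1 pit4 -> P1=[1,7,3,0,0,2](3) P2=[8,1,7,7,0,1](9)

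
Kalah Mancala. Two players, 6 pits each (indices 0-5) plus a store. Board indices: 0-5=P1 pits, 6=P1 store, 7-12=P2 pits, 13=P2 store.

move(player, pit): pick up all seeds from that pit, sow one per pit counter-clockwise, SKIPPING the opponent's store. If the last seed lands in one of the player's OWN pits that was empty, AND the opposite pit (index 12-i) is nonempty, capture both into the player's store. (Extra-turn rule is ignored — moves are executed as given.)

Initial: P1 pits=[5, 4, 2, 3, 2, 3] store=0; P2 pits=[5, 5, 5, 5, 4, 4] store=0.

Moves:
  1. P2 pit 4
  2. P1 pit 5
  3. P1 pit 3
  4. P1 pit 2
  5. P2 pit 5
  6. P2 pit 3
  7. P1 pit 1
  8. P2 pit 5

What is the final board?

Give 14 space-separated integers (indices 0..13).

Move 1: P2 pit4 -> P1=[6,5,2,3,2,3](0) P2=[5,5,5,5,0,5](1)
Move 2: P1 pit5 -> P1=[6,5,2,3,2,0](1) P2=[6,6,5,5,0,5](1)
Move 3: P1 pit3 -> P1=[6,5,2,0,3,1](2) P2=[6,6,5,5,0,5](1)
Move 4: P1 pit2 -> P1=[6,5,0,1,4,1](2) P2=[6,6,5,5,0,5](1)
Move 5: P2 pit5 -> P1=[7,6,1,2,4,1](2) P2=[6,6,5,5,0,0](2)
Move 6: P2 pit3 -> P1=[8,7,1,2,4,1](2) P2=[6,6,5,0,1,1](3)
Move 7: P1 pit1 -> P1=[8,0,2,3,5,2](3) P2=[7,7,5,0,1,1](3)
Move 8: P2 pit5 -> P1=[8,0,2,3,5,2](3) P2=[7,7,5,0,1,0](4)

Answer: 8 0 2 3 5 2 3 7 7 5 0 1 0 4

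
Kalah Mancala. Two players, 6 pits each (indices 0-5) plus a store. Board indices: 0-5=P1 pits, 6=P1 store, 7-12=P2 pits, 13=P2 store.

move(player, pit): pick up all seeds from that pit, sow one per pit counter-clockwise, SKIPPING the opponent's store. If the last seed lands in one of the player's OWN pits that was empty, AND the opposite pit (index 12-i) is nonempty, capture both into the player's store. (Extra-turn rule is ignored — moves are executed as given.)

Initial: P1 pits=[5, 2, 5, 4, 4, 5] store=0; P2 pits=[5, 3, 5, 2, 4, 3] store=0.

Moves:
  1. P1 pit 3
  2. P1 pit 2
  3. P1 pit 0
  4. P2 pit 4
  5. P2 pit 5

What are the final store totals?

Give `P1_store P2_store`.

Move 1: P1 pit3 -> P1=[5,2,5,0,5,6](1) P2=[6,3,5,2,4,3](0)
Move 2: P1 pit2 -> P1=[5,2,0,1,6,7](2) P2=[7,3,5,2,4,3](0)
Move 3: P1 pit0 -> P1=[0,3,1,2,7,8](2) P2=[7,3,5,2,4,3](0)
Move 4: P2 pit4 -> P1=[1,4,1,2,7,8](2) P2=[7,3,5,2,0,4](1)
Move 5: P2 pit5 -> P1=[2,5,2,2,7,8](2) P2=[7,3,5,2,0,0](2)

Answer: 2 2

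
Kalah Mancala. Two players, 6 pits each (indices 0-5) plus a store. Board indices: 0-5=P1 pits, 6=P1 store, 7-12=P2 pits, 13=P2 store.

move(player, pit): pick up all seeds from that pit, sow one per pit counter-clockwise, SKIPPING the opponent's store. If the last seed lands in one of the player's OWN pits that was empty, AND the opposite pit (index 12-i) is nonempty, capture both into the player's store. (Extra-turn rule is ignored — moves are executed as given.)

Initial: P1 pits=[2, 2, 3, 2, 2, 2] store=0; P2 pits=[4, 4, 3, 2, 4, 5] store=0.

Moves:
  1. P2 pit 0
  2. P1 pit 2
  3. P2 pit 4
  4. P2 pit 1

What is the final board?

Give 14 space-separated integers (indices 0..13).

Answer: 3 3 1 3 3 3 0 0 0 5 4 1 7 2

Derivation:
Move 1: P2 pit0 -> P1=[2,2,3,2,2,2](0) P2=[0,5,4,3,5,5](0)
Move 2: P1 pit2 -> P1=[2,2,0,3,3,3](0) P2=[0,5,4,3,5,5](0)
Move 3: P2 pit4 -> P1=[3,3,1,3,3,3](0) P2=[0,5,4,3,0,6](1)
Move 4: P2 pit1 -> P1=[3,3,1,3,3,3](0) P2=[0,0,5,4,1,7](2)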